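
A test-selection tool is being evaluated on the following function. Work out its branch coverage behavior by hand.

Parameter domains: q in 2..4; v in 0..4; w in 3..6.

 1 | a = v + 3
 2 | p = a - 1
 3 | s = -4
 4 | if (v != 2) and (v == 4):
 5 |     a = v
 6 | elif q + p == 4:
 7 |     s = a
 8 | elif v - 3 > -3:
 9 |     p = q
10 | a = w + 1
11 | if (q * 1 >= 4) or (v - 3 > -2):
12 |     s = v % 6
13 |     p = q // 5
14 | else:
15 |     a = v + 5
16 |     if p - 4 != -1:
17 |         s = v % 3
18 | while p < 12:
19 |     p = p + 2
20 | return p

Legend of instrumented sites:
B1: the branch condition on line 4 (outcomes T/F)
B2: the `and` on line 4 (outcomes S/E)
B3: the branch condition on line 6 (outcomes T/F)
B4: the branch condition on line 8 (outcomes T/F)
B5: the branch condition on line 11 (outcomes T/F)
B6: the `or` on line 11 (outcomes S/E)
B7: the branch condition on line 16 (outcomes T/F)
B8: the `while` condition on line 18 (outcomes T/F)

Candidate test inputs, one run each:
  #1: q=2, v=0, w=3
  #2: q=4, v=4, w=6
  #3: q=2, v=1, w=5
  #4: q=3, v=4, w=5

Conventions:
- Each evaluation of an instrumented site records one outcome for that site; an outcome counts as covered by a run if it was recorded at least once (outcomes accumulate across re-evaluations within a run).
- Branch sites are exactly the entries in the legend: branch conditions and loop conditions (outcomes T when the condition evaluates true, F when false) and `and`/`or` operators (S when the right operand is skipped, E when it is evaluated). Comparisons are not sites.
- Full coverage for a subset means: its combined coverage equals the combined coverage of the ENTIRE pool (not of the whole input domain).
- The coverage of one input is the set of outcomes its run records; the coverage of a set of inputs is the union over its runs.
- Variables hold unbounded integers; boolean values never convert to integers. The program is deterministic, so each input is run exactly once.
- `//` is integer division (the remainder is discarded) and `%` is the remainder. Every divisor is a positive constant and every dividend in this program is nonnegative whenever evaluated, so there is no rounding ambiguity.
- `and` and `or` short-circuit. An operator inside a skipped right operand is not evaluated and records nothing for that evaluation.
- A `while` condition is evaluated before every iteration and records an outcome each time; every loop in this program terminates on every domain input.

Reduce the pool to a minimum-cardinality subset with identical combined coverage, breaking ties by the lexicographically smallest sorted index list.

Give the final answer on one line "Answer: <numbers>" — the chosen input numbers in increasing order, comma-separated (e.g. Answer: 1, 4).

input #1, q=2, v=0, w=3: outcomes B1=F, B2=E, B3=T, B5=F, B6=E, B7=T, B8=T, B8=F
input #2, q=4, v=4, w=6: outcomes B1=T, B2=E, B5=T, B6=S, B8=T, B8=F
input #3, q=2, v=1, w=5: outcomes B1=F, B2=E, B3=F, B4=T, B5=F, B6=E, B7=T, B8=T, B8=F
input #4, q=3, v=4, w=5: outcomes B1=T, B2=E, B5=T, B6=E, B8=T, B8=F
pool-wide coverage (13 outcomes): B1=T, B1=F, B2=E, B3=T, B3=F, B4=T, B5=T, B5=F, B6=S, B6=E, B7=T, B8=T, B8=F
size 1 is not enough: best union over all size-1 subsets is 9/13
size 2 is not enough: best union over all size-2 subsets is 12/13
size 3: inputs {1, 2, 3} cover all 13 outcomes, and no lexicographically smaller subset of this size does

Answer: 1, 2, 3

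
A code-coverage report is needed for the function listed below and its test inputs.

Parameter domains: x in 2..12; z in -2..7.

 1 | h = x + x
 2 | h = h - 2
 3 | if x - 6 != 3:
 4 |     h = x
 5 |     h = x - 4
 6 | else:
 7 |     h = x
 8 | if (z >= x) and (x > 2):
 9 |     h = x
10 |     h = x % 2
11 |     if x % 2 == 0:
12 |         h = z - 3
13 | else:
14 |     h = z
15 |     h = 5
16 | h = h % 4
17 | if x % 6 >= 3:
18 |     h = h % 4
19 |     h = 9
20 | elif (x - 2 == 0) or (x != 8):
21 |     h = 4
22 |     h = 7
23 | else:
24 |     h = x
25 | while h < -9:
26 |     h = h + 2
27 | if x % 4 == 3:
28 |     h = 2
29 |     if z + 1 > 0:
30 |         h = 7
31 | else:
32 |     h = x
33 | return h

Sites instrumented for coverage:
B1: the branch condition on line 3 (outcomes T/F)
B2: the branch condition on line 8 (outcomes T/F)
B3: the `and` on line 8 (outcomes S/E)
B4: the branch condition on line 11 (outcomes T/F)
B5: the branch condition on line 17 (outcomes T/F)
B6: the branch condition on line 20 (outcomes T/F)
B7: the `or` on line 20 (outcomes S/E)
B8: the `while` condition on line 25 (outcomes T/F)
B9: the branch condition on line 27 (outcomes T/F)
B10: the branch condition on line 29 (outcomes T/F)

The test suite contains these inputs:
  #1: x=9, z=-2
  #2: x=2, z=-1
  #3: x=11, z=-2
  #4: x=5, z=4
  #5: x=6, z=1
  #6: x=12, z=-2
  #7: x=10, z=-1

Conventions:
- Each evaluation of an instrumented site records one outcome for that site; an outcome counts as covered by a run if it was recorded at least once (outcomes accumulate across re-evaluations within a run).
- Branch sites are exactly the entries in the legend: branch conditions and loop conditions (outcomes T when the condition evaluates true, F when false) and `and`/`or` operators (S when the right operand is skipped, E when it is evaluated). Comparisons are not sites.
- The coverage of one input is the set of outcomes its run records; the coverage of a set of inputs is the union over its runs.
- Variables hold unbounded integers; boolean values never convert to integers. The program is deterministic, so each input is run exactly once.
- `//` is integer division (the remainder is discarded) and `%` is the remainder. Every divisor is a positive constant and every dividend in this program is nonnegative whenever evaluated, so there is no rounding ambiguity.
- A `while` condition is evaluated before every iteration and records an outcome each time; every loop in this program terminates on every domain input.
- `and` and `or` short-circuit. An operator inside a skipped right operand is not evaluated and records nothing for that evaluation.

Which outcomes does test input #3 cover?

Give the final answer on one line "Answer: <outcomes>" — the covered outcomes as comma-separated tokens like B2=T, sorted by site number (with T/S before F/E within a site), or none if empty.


Running input #3 (x=11, z=-2), event by event:
  B1->T, B3->S, B2->F, B5->T, B8->F, B9->T, B10->F
collecting distinct outcomes: B1=T, B2=F, B3=S, B5=T, B8=F, B9=T, B10=F
Answer: B1=T, B2=F, B3=S, B5=T, B8=F, B9=T, B10=F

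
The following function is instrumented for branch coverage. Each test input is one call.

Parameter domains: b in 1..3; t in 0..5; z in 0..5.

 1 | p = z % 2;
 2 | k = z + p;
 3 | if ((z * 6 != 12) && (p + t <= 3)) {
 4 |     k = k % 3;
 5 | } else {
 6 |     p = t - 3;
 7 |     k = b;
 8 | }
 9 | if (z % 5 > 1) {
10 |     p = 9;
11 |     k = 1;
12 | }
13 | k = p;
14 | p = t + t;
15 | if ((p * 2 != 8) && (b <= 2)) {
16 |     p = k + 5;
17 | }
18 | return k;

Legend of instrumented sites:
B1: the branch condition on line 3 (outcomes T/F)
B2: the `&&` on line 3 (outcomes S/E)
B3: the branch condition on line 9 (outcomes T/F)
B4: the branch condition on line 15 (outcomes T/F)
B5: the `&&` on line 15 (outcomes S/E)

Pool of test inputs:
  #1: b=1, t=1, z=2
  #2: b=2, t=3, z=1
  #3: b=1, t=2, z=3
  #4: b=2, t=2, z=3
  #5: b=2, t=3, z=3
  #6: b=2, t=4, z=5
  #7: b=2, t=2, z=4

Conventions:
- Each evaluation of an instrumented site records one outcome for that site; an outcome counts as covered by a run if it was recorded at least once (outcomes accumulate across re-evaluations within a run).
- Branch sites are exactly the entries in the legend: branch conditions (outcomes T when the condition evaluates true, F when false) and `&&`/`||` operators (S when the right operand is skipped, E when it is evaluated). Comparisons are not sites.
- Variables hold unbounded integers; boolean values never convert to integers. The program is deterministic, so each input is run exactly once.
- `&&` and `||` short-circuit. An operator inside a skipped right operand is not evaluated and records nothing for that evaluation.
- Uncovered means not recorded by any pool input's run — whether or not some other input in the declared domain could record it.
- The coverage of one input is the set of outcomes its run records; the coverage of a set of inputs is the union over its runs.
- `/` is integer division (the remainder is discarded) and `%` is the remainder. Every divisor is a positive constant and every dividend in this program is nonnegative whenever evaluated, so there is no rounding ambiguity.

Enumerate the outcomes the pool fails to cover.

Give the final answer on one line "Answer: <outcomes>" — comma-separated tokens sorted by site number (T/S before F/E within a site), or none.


input #1 (b=1, t=1, z=2): events B2->S, B1->F, B3->T, B5->E, B4->T; covers B1=F, B2=S, B3=T, B4=T, B5=E
input #2 (b=2, t=3, z=1): events B2->E, B1->F, B3->F, B5->E, B4->T; covers B1=F, B2=E, B3=F, B4=T, B5=E
input #3 (b=1, t=2, z=3): events B2->E, B1->T, B3->T, B5->S, B4->F; covers B1=T, B2=E, B3=T, B4=F, B5=S
input #4 (b=2, t=2, z=3): events B2->E, B1->T, B3->T, B5->S, B4->F; covers B1=T, B2=E, B3=T, B4=F, B5=S
input #5 (b=2, t=3, z=3): events B2->E, B1->F, B3->T, B5->E, B4->T; covers B1=F, B2=E, B3=T, B4=T, B5=E
input #6 (b=2, t=4, z=5): events B2->E, B1->F, B3->F, B5->E, B4->T; covers B1=F, B2=E, B3=F, B4=T, B5=E
input #7 (b=2, t=2, z=4): events B2->E, B1->T, B3->T, B5->S, B4->F; covers B1=T, B2=E, B3=T, B4=F, B5=S
union over the pool: B1=T, B1=F, B2=S, B2=E, B3=T, B3=F, B4=T, B4=F, B5=S, B5=E
uncovered (0 of 10): none
Answer: none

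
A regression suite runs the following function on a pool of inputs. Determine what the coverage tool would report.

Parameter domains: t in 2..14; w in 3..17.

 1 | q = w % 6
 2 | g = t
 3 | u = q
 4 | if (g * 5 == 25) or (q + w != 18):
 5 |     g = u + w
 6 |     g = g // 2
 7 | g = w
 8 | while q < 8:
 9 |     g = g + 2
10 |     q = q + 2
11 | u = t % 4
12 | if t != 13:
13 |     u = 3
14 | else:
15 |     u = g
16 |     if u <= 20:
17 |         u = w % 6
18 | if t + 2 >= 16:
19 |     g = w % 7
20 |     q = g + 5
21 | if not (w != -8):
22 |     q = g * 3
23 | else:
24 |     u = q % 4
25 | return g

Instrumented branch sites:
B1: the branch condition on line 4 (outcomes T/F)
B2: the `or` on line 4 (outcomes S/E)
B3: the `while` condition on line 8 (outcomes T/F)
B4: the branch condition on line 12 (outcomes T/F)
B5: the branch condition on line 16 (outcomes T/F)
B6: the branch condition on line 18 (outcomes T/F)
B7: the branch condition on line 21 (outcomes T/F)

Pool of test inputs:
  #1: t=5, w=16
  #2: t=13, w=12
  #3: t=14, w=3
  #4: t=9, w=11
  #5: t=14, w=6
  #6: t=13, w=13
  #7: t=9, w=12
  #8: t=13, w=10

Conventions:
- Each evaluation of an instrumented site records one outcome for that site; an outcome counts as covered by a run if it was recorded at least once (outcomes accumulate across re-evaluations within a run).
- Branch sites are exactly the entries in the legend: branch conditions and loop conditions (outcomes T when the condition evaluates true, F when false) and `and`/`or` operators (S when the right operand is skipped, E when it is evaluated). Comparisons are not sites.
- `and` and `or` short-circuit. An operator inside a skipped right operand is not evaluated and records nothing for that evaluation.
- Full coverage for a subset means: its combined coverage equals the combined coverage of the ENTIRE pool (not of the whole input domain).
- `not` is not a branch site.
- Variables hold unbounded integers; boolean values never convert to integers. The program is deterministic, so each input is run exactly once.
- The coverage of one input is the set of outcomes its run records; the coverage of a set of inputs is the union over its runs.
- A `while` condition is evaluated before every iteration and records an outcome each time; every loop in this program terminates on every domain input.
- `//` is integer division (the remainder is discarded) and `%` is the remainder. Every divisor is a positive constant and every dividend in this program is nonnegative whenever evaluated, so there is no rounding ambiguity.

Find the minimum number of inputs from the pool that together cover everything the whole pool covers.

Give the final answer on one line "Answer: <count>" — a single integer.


#1 (t=5, w=16) -> B2->S, B1->T, B3->T, B3->T, B3->F, B4->T, B6->F, B7->F; covered: B1=T, B2=S, B3=T, B3=F, B4=T, B6=F, B7=F
#2 (t=13, w=12) -> B2->E, B1->T, B3->T, B3->T, B3->T, B3->T, B3->F, B4->F, B5->T, B6->F, B7->F; covered: B1=T, B2=E, B3=T, B3=F, B4=F, B5=T, B6=F, B7=F
#3 (t=14, w=3) -> B2->E, B1->T, B3->T, B3->T, B3->T, B3->F, B4->T, B6->T, B7->F; covered: B1=T, B2=E, B3=T, B3=F, B4=T, B6=T, B7=F
#4 (t=9, w=11) -> B2->E, B1->T, B3->T, B3->T, B3->F, B4->T, B6->F, B7->F; covered: B1=T, B2=E, B3=T, B3=F, B4=T, B6=F, B7=F
#5 (t=14, w=6) -> B2->E, B1->T, B3->T, B3->T, B3->T, B3->T, B3->F, B4->T, B6->T, B7->F; covered: B1=T, B2=E, B3=T, B3=F, B4=T, B6=T, B7=F
#6 (t=13, w=13) -> B2->E, B1->T, B3->T, B3->T, B3->T, B3->T, B3->F, B4->F, B5->F, B6->F, B7->F; covered: B1=T, B2=E, B3=T, B3=F, B4=F, B5=F, B6=F, B7=F
#7 (t=9, w=12) -> B2->E, B1->T, B3->T, B3->T, B3->T, B3->T, B3->F, B4->T, B6->F, B7->F; covered: B1=T, B2=E, B3=T, B3=F, B4=T, B6=F, B7=F
#8 (t=13, w=10) -> B2->E, B1->T, B3->T, B3->T, B3->F, B4->F, B5->T, B6->F, B7->F; covered: B1=T, B2=E, B3=T, B3=F, B4=F, B5=T, B6=F, B7=F
union over all inputs: B1=T, B2=S, B2=E, B3=T, B3=F, B4=T, B4=F, B5=T, B5=F, B6=T, B6=F, B7=F (12 outcomes)
every size-1 subset falls short of the 12 outcomes (best: 8/12)
every size-2 subset falls short of the 12 outcomes (best: 10/12)
every size-3 subset falls short of the 12 outcomes (best: 11/12)
the canonical winner is {1, 2, 3, 6}: size 4, full 12-outcome coverage, earliest index list among size-4 covers
Answer: 4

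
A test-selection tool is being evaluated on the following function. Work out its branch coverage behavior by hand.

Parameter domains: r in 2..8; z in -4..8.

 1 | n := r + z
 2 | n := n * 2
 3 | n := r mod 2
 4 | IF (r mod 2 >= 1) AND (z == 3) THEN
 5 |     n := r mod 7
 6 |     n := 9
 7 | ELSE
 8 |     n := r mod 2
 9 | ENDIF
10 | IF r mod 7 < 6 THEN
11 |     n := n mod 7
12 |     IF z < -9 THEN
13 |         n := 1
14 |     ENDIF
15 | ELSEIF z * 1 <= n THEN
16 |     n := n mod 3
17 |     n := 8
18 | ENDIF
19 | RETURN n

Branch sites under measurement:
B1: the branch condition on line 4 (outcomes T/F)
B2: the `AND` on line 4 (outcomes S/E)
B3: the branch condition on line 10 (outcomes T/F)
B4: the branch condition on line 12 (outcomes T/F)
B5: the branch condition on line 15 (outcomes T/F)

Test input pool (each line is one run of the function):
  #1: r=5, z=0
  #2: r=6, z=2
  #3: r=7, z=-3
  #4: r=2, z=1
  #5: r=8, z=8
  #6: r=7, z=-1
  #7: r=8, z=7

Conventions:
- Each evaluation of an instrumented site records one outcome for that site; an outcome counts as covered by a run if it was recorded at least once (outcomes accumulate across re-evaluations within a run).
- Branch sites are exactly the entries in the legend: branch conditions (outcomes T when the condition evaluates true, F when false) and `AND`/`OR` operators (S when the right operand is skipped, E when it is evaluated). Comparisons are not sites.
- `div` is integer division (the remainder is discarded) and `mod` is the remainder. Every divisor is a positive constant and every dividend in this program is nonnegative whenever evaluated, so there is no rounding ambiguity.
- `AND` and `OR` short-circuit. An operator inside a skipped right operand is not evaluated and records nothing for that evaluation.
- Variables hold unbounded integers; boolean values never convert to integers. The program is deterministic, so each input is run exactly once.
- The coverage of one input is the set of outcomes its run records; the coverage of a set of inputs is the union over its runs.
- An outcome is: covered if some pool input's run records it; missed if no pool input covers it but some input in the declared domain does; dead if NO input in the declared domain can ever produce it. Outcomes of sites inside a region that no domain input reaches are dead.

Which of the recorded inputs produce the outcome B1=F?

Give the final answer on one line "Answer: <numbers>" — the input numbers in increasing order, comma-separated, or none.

input #1 (r=5, z=0): covers B1=F
input #2 (r=6, z=2): covers B1=F
input #3 (r=7, z=-3): covers B1=F
input #4 (r=2, z=1): covers B1=F
input #5 (r=8, z=8): covers B1=F
input #6 (r=7, z=-1): covers B1=F
input #7 (r=8, z=7): covers B1=F

Answer: 1, 2, 3, 4, 5, 6, 7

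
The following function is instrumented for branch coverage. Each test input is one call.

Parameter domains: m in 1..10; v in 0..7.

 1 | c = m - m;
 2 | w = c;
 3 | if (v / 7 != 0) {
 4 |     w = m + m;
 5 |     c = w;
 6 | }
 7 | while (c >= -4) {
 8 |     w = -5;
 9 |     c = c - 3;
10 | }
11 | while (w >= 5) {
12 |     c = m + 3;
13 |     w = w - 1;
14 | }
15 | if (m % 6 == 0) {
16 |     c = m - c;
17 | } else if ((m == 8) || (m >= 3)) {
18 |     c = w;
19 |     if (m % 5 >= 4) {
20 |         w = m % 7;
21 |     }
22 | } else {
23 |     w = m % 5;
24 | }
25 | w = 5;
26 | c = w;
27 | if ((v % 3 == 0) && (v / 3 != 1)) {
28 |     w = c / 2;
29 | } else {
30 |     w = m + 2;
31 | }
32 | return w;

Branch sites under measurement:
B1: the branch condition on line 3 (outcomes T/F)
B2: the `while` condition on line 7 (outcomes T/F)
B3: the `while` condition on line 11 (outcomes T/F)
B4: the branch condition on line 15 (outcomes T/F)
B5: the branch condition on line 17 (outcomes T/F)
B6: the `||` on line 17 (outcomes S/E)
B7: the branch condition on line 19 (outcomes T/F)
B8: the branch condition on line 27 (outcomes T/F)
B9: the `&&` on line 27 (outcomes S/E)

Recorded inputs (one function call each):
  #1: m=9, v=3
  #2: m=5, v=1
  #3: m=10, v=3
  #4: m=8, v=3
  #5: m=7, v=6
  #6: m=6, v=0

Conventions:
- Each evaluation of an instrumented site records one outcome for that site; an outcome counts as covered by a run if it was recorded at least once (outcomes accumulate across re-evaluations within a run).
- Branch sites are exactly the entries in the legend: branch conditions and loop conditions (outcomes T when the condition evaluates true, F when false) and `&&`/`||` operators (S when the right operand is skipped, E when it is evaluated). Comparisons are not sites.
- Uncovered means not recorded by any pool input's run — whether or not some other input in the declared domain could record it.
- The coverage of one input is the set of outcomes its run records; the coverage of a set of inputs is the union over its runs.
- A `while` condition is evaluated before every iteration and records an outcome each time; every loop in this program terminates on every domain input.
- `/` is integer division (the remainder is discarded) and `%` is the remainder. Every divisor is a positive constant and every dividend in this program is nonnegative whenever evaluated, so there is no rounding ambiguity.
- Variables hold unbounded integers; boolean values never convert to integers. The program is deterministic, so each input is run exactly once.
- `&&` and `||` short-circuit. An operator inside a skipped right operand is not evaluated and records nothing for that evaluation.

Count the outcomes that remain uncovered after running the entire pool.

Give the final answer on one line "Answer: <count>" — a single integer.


run #1 (m=9, v=3) runs B1->F, B2->T, B2->T, B2->F, B3->F, B4->F, B6->E, B5->T, B7->T, B9->E, B8->F; records B1=F, B2=T, B2=F, B3=F, B4=F, B5=T, B6=E, B7=T, B8=F, B9=E
run #2 (m=5, v=1) runs B1->F, B2->T, B2->T, B2->F, B3->F, B4->F, B6->E, B5->T, B7->F, B9->S, B8->F; records B1=F, B2=T, B2=F, B3=F, B4=F, B5=T, B6=E, B7=F, B8=F, B9=S
run #3 (m=10, v=3) runs B1->F, B2->T, B2->T, B2->F, B3->F, B4->F, B6->E, B5->T, B7->F, B9->E, B8->F; records B1=F, B2=T, B2=F, B3=F, B4=F, B5=T, B6=E, B7=F, B8=F, B9=E
run #4 (m=8, v=3) runs B1->F, B2->T, B2->T, B2->F, B3->F, B4->F, B6->S, B5->T, B7->F, B9->E, B8->F; records B1=F, B2=T, B2=F, B3=F, B4=F, B5=T, B6=S, B7=F, B8=F, B9=E
run #5 (m=7, v=6) runs B1->F, B2->T, B2->T, B2->F, B3->F, B4->F, B6->E, B5->T, B7->F, B9->E, B8->T; records B1=F, B2=T, B2=F, B3=F, B4=F, B5=T, B6=E, B7=F, B8=T, B9=E
run #6 (m=6, v=0) runs B1->F, B2->T, B2->T, B2->F, B3->F, B4->T, B9->E, B8->T; records B1=F, B2=T, B2=F, B3=F, B4=T, B8=T, B9=E
union over the pool: B1=F, B2=T, B2=F, B3=F, B4=T, B4=F, B5=T, B6=S, B6=E, B7=T, B7=F, B8=T, B8=F, B9=S, B9=E
uncovered (3 of 18): B1=T, B3=T, B5=F
Answer: 3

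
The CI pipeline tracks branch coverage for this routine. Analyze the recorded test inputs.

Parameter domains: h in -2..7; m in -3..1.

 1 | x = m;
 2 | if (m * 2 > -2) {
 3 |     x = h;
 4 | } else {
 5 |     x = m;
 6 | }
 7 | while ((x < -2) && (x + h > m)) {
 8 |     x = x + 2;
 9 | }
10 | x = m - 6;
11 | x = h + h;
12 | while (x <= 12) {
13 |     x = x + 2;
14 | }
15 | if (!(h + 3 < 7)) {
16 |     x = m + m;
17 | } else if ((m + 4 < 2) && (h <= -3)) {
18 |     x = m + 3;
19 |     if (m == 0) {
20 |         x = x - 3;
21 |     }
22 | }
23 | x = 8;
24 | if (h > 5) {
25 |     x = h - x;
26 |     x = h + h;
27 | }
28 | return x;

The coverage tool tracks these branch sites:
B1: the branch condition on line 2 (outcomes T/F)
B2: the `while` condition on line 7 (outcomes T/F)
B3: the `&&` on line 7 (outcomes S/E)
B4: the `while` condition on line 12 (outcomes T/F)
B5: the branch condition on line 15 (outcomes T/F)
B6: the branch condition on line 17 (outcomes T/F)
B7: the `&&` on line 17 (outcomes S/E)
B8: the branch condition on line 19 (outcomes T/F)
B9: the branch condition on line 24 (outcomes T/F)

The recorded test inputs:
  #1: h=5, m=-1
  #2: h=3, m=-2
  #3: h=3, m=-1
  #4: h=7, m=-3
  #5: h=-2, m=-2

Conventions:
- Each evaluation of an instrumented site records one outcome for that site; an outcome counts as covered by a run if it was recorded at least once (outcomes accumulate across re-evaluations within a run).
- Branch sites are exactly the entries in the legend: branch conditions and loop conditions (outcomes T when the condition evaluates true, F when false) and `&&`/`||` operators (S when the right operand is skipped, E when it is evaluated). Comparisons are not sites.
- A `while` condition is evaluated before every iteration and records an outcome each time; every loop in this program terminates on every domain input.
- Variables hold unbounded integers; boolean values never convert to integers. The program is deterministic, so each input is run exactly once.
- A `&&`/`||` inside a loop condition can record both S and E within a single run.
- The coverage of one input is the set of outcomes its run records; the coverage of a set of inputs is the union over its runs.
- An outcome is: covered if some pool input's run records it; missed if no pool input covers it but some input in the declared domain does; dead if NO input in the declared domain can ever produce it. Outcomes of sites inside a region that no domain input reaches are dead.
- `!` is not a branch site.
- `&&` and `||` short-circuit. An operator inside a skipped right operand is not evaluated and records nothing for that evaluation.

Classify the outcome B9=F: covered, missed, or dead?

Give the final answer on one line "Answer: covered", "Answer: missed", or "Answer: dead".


B9=F is recorded by pool input(s) 1, 2, 3, 5 -> covered
Answer: covered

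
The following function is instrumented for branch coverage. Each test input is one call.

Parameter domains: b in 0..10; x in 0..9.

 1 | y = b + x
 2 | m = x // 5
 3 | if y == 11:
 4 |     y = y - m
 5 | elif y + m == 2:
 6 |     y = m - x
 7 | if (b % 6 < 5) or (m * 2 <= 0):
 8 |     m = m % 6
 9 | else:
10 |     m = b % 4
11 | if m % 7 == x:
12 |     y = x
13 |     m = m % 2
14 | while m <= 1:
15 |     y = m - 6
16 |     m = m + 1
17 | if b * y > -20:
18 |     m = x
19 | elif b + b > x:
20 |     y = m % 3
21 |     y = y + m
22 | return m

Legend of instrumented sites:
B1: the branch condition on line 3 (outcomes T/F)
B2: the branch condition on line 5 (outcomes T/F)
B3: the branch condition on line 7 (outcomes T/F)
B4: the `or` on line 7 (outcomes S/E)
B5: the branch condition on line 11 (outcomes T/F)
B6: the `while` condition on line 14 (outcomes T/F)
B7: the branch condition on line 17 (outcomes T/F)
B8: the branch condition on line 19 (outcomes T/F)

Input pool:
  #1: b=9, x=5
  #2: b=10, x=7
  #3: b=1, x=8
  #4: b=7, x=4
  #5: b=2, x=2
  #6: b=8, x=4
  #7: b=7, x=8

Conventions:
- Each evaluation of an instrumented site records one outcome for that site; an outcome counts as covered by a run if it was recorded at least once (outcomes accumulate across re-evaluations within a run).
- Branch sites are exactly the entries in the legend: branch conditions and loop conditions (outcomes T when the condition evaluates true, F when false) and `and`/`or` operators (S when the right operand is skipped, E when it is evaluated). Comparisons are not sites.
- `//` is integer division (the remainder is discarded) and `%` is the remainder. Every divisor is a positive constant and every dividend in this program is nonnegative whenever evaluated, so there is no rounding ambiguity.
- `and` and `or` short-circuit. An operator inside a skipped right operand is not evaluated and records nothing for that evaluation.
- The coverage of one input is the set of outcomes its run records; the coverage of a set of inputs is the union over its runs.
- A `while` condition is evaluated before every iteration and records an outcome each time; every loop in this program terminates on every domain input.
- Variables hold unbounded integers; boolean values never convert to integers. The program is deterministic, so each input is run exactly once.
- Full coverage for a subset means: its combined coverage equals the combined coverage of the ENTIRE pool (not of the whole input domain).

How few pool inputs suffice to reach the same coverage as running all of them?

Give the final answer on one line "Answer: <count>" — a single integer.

run #1 (b=9, x=5) runs B1->F, B2->F, B4->S, B3->T, B5->F, B6->T, B6->F, B7->F, B8->T; records B1=F, B2=F, B3=T, B4=S, B5=F, B6=T, B6=F, B7=F, B8=T
run #2 (b=10, x=7) runs B1->F, B2->F, B4->S, B3->T, B5->F, B6->T, B6->F, B7->F, B8->T; records B1=F, B2=F, B3=T, B4=S, B5=F, B6=T, B6=F, B7=F, B8=T
run #3 (b=1, x=8) runs B1->F, B2->F, B4->S, B3->T, B5->F, B6->T, B6->F, B7->T; records B1=F, B2=F, B3=T, B4=S, B5=F, B6=T, B6=F, B7=T
run #4 (b=7, x=4) runs B1->T, B4->S, B3->T, B5->F, B6->T, B6->T, B6->F, B7->F, B8->T; records B1=T, B3=T, B4=S, B5=F, B6=T, B6=F, B7=F, B8=T
run #5 (b=2, x=2) runs B1->F, B2->F, B4->S, B3->T, B5->F, B6->T, B6->T, B6->F, B7->T; records B1=F, B2=F, B3=T, B4=S, B5=F, B6=T, B6=F, B7=T
run #6 (b=8, x=4) runs B1->F, B2->F, B4->S, B3->T, B5->F, B6->T, B6->T, B6->F, B7->F, B8->T; records B1=F, B2=F, B3=T, B4=S, B5=F, B6=T, B6=F, B7=F, B8=T
run #7 (b=7, x=8) runs B1->F, B2->F, B4->S, B3->T, B5->F, B6->T, B6->F, B7->F, B8->T; records B1=F, B2=F, B3=T, B4=S, B5=F, B6=T, B6=F, B7=F, B8=T
the full pool covers 11 outcomes: B1=T, B1=F, B2=F, B3=T, B4=S, B5=F, B6=T, B6=F, B7=T, B7=F, B8=T
size 1 is not enough: best union over all size-1 subsets is 9/11
size 2: inputs {3, 4} cover all 11 outcomes, and no lexicographically smaller subset of this size does

Answer: 2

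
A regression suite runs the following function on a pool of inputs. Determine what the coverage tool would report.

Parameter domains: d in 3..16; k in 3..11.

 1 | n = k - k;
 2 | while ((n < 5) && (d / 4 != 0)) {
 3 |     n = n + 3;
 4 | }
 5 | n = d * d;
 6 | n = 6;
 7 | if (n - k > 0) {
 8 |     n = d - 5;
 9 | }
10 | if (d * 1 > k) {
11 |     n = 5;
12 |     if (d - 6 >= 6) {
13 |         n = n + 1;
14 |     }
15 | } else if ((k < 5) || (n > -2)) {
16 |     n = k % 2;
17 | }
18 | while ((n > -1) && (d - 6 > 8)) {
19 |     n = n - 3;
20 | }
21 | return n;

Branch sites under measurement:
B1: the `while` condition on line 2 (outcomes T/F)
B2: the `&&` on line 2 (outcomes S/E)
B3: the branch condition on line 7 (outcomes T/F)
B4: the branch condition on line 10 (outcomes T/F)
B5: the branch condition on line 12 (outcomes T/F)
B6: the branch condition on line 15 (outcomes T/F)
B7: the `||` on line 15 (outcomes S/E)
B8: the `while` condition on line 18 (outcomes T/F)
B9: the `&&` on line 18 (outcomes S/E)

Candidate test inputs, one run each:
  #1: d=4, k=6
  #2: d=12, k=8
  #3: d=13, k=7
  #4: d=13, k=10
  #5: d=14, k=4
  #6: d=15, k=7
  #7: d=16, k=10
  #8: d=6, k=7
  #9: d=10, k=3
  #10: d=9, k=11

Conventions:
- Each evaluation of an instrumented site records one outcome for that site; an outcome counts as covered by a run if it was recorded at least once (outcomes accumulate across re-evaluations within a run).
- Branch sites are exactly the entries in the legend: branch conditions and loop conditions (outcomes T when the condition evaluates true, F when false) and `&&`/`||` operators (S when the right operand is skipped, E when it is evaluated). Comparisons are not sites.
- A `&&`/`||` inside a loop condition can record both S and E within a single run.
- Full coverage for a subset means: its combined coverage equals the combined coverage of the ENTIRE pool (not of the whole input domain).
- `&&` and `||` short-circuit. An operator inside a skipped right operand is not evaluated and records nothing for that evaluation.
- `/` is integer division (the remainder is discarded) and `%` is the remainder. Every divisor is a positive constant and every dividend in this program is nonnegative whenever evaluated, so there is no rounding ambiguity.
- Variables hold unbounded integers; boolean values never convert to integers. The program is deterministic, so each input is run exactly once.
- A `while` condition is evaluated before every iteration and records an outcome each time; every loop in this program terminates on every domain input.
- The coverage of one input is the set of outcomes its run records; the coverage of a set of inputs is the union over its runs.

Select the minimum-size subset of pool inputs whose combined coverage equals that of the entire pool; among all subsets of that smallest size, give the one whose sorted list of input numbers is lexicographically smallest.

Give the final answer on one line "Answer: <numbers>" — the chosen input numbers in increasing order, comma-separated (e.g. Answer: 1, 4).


run #1 (d=4, k=6) runs B2->E, B1->T, B2->E, B1->T, B2->S, B1->F, B3->F, B4->F, B7->E, B6->T, B9->E, B8->F; records B1=T, B1=F, B2=S, B2=E, B3=F, B4=F, B6=T, B7=E, B8=F, B9=E
run #2 (d=12, k=8) runs B2->E, B1->T, B2->E, B1->T, B2->S, B1->F, B3->F, B4->T, B5->T, B9->E, B8->F; records B1=T, B1=F, B2=S, B2=E, B3=F, B4=T, B5=T, B8=F, B9=E
run #3 (d=13, k=7) runs B2->E, B1->T, B2->E, B1->T, B2->S, B1->F, B3->F, B4->T, B5->T, B9->E, B8->F; records B1=T, B1=F, B2=S, B2=E, B3=F, B4=T, B5=T, B8=F, B9=E
run #4 (d=13, k=10) runs B2->E, B1->T, B2->E, B1->T, B2->S, B1->F, B3->F, B4->T, B5->T, B9->E, B8->F; records B1=T, B1=F, B2=S, B2=E, B3=F, B4=T, B5=T, B8=F, B9=E
run #5 (d=14, k=4) runs B2->E, B1->T, B2->E, B1->T, B2->S, B1->F, B3->T, B4->T, B5->T, B9->E, B8->F; records B1=T, B1=F, B2=S, B2=E, B3=T, B4=T, B5=T, B8=F, B9=E
run #6 (d=15, k=7) runs B2->E, B1->T, B2->E, B1->T, B2->S, B1->F, B3->F, B4->T, B5->T, B9->E, B8->T, B9->E, B8->T, B9->E, ...; records B1=T, B1=F, B2=S, B2=E, B3=F, B4=T, B5=T, B8=T, B8=F, B9=S, B9=E
run #7 (d=16, k=10) runs B2->E, B1->T, B2->E, B1->T, B2->S, B1->F, B3->F, B4->T, B5->T, B9->E, B8->T, B9->E, B8->T, B9->E, ...; records B1=T, B1=F, B2=S, B2=E, B3=F, B4=T, B5=T, B8=T, B8=F, B9=S, B9=E
run #8 (d=6, k=7) runs B2->E, B1->T, B2->E, B1->T, B2->S, B1->F, B3->F, B4->F, B7->E, B6->T, B9->E, B8->F; records B1=T, B1=F, B2=S, B2=E, B3=F, B4=F, B6=T, B7=E, B8=F, B9=E
run #9 (d=10, k=3) runs B2->E, B1->T, B2->E, B1->T, B2->S, B1->F, B3->T, B4->T, B5->F, B9->E, B8->F; records B1=T, B1=F, B2=S, B2=E, B3=T, B4=T, B5=F, B8=F, B9=E
run #10 (d=9, k=11) runs B2->E, B1->T, B2->E, B1->T, B2->S, B1->F, B3->F, B4->F, B7->E, B6->T, B9->E, B8->F; records B1=T, B1=F, B2=S, B2=E, B3=F, B4=F, B6=T, B7=E, B8=F, B9=E
together the pool reaches 16 outcomes: B1=T, B1=F, B2=S, B2=E, B3=T, B3=F, B4=T, B4=F, B5=T, B5=F, B6=T, B7=E, B8=T, B8=F, B9=S, B9=E
every size-1 subset falls short of the 16 outcomes (best: 11/16)
every size-2 subset falls short of the 16 outcomes (best: 14/16)
the canonical winner is {1, 6, 9}: size 3, full 16-outcome coverage, earliest index list among size-3 covers
Answer: 1, 6, 9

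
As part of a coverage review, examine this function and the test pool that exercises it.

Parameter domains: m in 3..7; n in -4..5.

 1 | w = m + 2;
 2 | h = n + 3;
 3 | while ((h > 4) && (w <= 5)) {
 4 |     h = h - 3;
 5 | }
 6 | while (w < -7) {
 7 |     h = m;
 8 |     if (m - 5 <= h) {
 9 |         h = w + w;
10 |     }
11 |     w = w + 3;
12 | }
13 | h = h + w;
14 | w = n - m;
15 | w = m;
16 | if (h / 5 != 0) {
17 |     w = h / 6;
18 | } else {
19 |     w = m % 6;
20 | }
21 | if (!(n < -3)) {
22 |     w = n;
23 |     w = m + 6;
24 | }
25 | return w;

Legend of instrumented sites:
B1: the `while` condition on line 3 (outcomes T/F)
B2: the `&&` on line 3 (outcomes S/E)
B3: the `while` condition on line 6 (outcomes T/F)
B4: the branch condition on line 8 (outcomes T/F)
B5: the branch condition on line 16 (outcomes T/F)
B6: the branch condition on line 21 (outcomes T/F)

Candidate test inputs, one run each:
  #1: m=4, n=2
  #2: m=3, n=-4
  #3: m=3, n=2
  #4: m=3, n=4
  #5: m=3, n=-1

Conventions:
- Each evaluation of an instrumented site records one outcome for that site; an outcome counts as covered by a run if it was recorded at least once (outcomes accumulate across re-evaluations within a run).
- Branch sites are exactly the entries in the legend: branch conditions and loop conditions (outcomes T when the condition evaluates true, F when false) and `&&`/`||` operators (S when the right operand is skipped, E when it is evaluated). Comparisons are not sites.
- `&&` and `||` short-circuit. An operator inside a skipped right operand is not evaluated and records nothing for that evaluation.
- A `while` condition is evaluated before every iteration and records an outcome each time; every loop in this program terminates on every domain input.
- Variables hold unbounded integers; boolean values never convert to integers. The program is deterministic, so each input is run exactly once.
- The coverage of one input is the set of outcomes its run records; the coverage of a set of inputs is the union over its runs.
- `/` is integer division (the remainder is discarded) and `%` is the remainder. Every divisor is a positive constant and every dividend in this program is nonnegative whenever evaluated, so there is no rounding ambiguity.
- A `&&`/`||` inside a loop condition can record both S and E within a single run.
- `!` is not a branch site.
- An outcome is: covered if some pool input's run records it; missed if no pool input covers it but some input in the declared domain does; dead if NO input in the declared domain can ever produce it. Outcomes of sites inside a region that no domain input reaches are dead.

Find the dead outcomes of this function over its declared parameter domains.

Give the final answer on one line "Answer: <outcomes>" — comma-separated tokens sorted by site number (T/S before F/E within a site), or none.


checking every outcome against all 50 domain inputs:
  B3=T: unreachable across the whole domain -> dead
  B4=T: unreachable across the whole domain -> dead
  B4=F: unreachable across the whole domain -> dead
  reachable outcomes have witnesses, e.g. B1=T (e.g. m=3, n=2), B1=F (e.g. m=3, n=-4), B2=S (e.g. m=3, n=-4), B2=E (e.g. m=3, n=2)
Answer: B3=T, B4=T, B4=F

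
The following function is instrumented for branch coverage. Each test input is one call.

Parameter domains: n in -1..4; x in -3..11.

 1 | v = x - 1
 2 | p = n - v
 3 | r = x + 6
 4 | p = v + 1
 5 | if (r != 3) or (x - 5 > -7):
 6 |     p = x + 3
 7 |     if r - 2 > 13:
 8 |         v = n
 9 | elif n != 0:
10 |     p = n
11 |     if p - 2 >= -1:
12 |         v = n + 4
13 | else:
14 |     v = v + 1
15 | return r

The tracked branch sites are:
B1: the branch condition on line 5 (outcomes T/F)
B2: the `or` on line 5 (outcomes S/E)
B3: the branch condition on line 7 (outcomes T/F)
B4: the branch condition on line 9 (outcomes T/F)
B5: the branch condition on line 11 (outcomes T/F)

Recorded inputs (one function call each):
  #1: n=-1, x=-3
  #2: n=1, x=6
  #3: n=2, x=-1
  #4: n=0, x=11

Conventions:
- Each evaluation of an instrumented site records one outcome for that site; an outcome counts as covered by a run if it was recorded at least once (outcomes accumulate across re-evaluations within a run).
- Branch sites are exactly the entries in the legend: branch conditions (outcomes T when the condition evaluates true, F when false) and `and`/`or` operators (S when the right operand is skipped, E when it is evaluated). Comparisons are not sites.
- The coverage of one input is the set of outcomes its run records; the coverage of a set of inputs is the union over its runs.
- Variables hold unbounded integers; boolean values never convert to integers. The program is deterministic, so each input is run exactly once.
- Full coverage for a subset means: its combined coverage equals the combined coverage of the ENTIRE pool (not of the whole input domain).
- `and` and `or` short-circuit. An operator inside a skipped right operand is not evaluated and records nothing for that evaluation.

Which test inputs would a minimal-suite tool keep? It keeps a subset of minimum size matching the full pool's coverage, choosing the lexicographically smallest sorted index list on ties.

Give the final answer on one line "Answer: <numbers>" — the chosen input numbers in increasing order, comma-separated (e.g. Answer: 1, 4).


input #1 (n=-1, x=-3): events B2->E, B1->F, B4->T, B5->F; covers B1=F, B2=E, B4=T, B5=F
input #2 (n=1, x=6): events B2->S, B1->T, B3->F; covers B1=T, B2=S, B3=F
input #3 (n=2, x=-1): events B2->S, B1->T, B3->F; covers B1=T, B2=S, B3=F
input #4 (n=0, x=11): events B2->S, B1->T, B3->T; covers B1=T, B2=S, B3=T
pool-wide coverage (8 outcomes): B1=T, B1=F, B2=S, B2=E, B3=T, B3=F, B4=T, B5=F
checked all size-1 subsets: none covers 8 outcomes (max 4/8)
checked all size-2 subsets: none covers 8 outcomes (max 7/8)
size 3: inputs {1, 2, 4} cover all 8 outcomes, and no lexicographically smaller subset of this size does
Answer: 1, 2, 4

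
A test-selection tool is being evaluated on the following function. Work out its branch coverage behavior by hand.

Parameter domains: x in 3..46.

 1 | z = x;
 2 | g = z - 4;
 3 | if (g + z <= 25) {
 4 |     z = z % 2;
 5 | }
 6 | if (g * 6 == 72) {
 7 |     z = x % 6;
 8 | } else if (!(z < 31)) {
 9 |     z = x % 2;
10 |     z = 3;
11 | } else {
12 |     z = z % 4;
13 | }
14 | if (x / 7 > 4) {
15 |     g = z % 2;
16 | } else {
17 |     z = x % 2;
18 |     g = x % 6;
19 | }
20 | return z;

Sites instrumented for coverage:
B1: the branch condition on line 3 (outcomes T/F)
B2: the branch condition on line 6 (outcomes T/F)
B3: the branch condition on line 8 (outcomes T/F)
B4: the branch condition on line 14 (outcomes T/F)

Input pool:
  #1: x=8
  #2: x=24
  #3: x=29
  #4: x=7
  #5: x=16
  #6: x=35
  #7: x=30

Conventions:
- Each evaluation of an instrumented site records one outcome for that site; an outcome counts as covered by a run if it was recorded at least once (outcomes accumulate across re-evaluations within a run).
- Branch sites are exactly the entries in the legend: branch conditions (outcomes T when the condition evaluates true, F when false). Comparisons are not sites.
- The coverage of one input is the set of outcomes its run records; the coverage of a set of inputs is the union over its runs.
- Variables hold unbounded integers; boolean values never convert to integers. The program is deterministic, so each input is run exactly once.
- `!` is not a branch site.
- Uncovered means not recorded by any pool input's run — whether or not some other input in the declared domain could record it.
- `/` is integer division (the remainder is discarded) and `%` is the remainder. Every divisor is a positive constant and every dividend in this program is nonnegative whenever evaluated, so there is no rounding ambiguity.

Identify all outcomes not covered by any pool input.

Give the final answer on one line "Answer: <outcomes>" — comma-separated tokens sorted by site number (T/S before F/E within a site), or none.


#1 (x=8) -> covered: B1=T, B2=F, B3=F, B4=F
#2 (x=24) -> covered: B1=F, B2=F, B3=F, B4=F
#3 (x=29) -> covered: B1=F, B2=F, B3=F, B4=F
#4 (x=7) -> covered: B1=T, B2=F, B3=F, B4=F
#5 (x=16) -> covered: B1=F, B2=T, B4=F
#6 (x=35) -> covered: B1=F, B2=F, B3=T, B4=T
#7 (x=30) -> covered: B1=F, B2=F, B3=F, B4=F
union over the pool: B1=T, B1=F, B2=T, B2=F, B3=T, B3=F, B4=T, B4=F
uncovered (0 of 8): none
Answer: none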